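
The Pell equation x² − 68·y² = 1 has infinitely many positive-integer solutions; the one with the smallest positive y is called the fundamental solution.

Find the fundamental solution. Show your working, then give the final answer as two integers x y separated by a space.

33 4

[8; 4,16] for √68; ℓ=2 ⇒ convergent index 1
i=0: a=8 ⇒ p=8, q=1
i=1: a=4 ⇒ p=33, q=4
→ (33, 4).  Check: 33²=1089, 68·4²=1088, difference 1.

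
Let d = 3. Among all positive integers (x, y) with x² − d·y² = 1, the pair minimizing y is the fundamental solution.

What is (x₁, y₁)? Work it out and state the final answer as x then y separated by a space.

2 1

[1; 1,2] for √3; ℓ=2 ⇒ convergent index 1
k=0  a_k=1  p_k/q_k = 1/1
k=1  a_k=1  p_k/q_k = 2/1
(x₁, y₁) = (2, 1);  2² − 3·1² = 1 ✓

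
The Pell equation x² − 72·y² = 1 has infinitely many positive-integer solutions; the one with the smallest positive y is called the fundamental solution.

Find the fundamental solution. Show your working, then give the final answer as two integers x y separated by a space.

√72 = [8; 2,16, …], period ℓ=2 (even) → k=1
step 0: (8, 1)  from 8·(1,0) + (0,1)
step 1: (17, 2)  from 2·(8,1) + (1,0)
fundamental: x₁=17, y₁=2  (since 289 − 72·4 = 1)

17 2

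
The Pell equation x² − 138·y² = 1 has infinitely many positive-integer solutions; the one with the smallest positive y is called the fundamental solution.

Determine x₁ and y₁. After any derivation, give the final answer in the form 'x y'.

47 4

d=138: √d = [11; 1,2,1,22] (ℓ=4, even), read p_3/q_3
i=0: a=11 ⇒ p=11, q=1
i=1: a=1 ⇒ p=12, q=1
i=2: a=2 ⇒ p=35, q=3
i=3: a=1 ⇒ p=47, q=4
fundamental: x₁=47, y₁=4  (since 2209 − 138·16 = 1)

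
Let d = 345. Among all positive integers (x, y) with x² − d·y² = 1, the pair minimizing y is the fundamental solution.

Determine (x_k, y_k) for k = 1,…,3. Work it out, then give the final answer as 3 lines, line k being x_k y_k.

√345 → a₀=18, period (1,1,2,1,6,1,2,1,1,36); ℓ=10 even so k=9
i=0: a=18 ⇒ p=18, q=1
i=1: a=1 ⇒ p=19, q=1
…
i=3: a=2 ⇒ p=93, q=5
…
i=5: a=6 ⇒ p=873, q=47
…
i=7: a=2 ⇒ p=2879, q=155
i=8: a=1 ⇒ p=3882, q=209
i=9: a=1 ⇒ p=6761, q=364
(x₁, y₁) = (6761, 364);  6761² − 345·364² = 1 ✓
k=2:  x_2 = 6761·6761+345·364·364 = 91422241,  y_2 = 6761·364+364·6761 = 4922008
k=3:  x_3 = 6761·91422241+345·364·4922008 = 1236211536041,  y_3 = 6761·4922008+364·91422241 = 66555391812

6761 364
91422241 4922008
1236211536041 66555391812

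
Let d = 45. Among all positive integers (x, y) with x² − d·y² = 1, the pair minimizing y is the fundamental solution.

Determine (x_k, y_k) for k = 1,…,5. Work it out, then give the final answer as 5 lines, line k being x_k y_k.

√45 = [6; 1,2,2,2,1,12, …], period ℓ=6 (even) → k=5
step 0: (6, 1)  from 6·(1,0) + (0,1)
step 1: (7, 1)  from 1·(6,1) + (1,0)
step 2: (20, 3)  from 2·(7,1) + (6,1)
step 3: (47, 7)  from 2·(20,3) + (7,1)
step 4: (114, 17)  from 2·(47,7) + (20,3)
step 5: (161, 24)  from 1·(114,17) + (47,7)
(x₁, y₁) = (161, 24);  161² − 45·24² = 1 ✓
(x_2, y_2) = (161·161 + 45·24·24, 161·24 + 24·161) = (51841, 7728)
(x_3, y_3) = (161·51841 + 45·24·7728, 161·7728 + 24·51841) = (16692641, 2488392)
(x_4, y_4) = (161·16692641 + 45·24·2488392, 161·2488392 + 24·16692641) = (5374978561, 801254496)
(x_5, y_5) = (161·5374978561 + 45·24·801254496, 161·801254496 + 24·5374978561) = (1730726404001, 258001459320)

161 24
51841 7728
16692641 2488392
5374978561 801254496
1730726404001 258001459320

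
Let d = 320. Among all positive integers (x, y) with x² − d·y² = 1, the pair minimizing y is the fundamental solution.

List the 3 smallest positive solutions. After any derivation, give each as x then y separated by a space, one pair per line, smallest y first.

161 9
51841 2898
16692641 933147

√320 = [17; 1,7,1,34, …], period ℓ=4 (even) → k=3
a_0=17:  p_0=17·1+0=17,  q_0=17·0+1=1
…
a_2=7:  p_2=7·18+17=143,  q_2=7·1+1=8
a_3=1:  p_3=1·143+18=161,  q_3=1·8+1=9
→ (161, 9).  Check: 161²=25921, 320·9²=25920, difference 1.
(x_2, y_2) = (161·161 + 320·9·9, 161·9 + 9·161) = (51841, 2898)
(x_3, y_3) = (161·51841 + 320·9·2898, 161·2898 + 9·51841) = (16692641, 933147)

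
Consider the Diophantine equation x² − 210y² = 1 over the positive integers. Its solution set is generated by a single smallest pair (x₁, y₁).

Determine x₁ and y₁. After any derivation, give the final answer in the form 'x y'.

29 2

d=210: √d = [14; 2,28] (ℓ=2, even), read p_1/q_1
step 0: (14, 1)  from 14·(1,0) + (0,1)
step 1: (29, 2)  from 2·(14,1) + (1,0)
→ (29, 2).  Check: 29²=841, 210·2²=840, difference 1.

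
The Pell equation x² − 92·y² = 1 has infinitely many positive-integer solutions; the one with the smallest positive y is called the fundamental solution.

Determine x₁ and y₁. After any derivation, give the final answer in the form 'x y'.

√92 → a₀=9, period (1,1,2,4,2,1,1,18); ℓ=8 even so k=7
k=0  a_k=9  p_k/q_k = 9/1
k=1  a_k=1  p_k/q_k = 10/1
…
k=3  a_k=2  p_k/q_k = 48/5
k=4  a_k=4  p_k/q_k = 211/22
k=5  a_k=2  p_k/q_k = 470/49
k=6  a_k=1  p_k/q_k = 681/71
k=7  a_k=1  p_k/q_k = 1151/120
fundamental: x₁=1151, y₁=120  (since 1324801 − 92·14400 = 1)

1151 120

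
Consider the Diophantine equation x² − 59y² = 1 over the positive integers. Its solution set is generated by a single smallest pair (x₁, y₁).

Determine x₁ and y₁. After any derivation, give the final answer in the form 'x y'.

530 69

[7; 1,2,7,2,1,14] for √59; ℓ=6 ⇒ convergent index 5
k=0  a_k=7  p_k/q_k = 7/1
…
k=4  a_k=2  p_k/q_k = 361/47
k=5  a_k=1  p_k/q_k = 530/69
→ (530, 69).  Check: 530²=280900, 59·69²=280899, difference 1.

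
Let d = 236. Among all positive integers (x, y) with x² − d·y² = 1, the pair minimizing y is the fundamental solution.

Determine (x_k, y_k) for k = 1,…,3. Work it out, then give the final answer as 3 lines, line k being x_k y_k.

561799 36570
631236232801 41089978860
709255768702176199 46168618067101710

√236 = [15; 2,1,3,5,1,6,1,5,3,1,2,30, …], period ℓ=12 (even) → k=11
a_0=15:  p_0=15·1+0=15,  q_0=15·0+1=1
…
a_8=5:  p_8=5·8311+7251=48806,  q_8=5·541+472=3177
…
a_10=1:  p_10=1·154729+48806=203535,  q_10=1·10072+3177=13249
a_11=2:  p_11=2·203535+154729=561799,  q_11=2·13249+10072=36570
fundamental: x₁=561799, y₁=36570  (since 315618116401 − 236·1337364900 = 1)
(x_2, y_2) = (561799·561799 + 236·36570·36570, 561799·36570 + 36570·561799) = (631236232801, 41089978860)
(x_3, y_3) = (561799·631236232801 + 236·36570·41089978860, 561799·41089978860 + 36570·631236232801) = (709255768702176199, 46168618067101710)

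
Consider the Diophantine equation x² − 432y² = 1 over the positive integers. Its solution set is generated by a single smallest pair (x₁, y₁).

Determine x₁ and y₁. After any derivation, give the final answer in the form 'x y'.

1351 65

[20; 1,3,1,1,1,3,1,40] for √432; ℓ=8 ⇒ convergent index 7
i=0: a=20 ⇒ p=20, q=1
i=1: a=1 ⇒ p=21, q=1
i=2: a=3 ⇒ p=83, q=4
…
i=4: a=1 ⇒ p=187, q=9
…
i=6: a=3 ⇒ p=1060, q=51
i=7: a=1 ⇒ p=1351, q=65
fundamental: x₁=1351, y₁=65  (since 1825201 − 432·4225 = 1)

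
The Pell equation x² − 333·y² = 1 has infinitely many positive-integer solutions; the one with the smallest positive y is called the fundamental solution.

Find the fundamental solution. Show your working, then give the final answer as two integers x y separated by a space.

[18; 4,36] for √333; ℓ=2 ⇒ convergent index 1
k=0  a_k=18  p_k/q_k = 18/1
k=1  a_k=4  p_k/q_k = 73/4
fundamental: x₁=73, y₁=4  (since 5329 − 333·16 = 1)

73 4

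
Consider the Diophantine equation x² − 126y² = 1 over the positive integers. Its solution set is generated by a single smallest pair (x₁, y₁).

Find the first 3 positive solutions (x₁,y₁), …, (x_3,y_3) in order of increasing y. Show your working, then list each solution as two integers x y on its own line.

449 40
403201 35920
362074049 32256120

√126 → a₀=11, period (4,2,4,22); ℓ=4 even so k=3
i=0: a=11 ⇒ p=11, q=1
i=1: a=4 ⇒ p=45, q=4
i=2: a=2 ⇒ p=101, q=9
i=3: a=4 ⇒ p=449, q=40
(x₁, y₁) = (449, 40);  449² − 126·40² = 1 ✓
n=2: (449,40)∘(449,40) = (449·449+126·40·40, 449·40+40·449) = (403201,35920)
n=3: (403201,35920)∘(449,40) = (449·403201+126·40·35920, 449·35920+40·403201) = (362074049,32256120)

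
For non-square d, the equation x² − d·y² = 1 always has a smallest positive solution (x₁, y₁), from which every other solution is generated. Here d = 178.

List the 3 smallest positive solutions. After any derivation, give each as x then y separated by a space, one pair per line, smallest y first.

1601 120
5126401 384240
16414734401 1230336360

[13; 2,1,12,1,2,26] for √178; ℓ=6 ⇒ convergent index 5
step 0: (13, 1)  from 13·(1,0) + (0,1)
…
step 3: (507, 38)  from 12·(40,3) + (27,2)
step 4: (547, 41)  from 1·(507,38) + (40,3)
step 5: (1601, 120)  from 2·(547,41) + (507,38)
(x₁, y₁) = (1601, 120);  1601² − 178·120² = 1 ✓
(1601+120√178)^2 = 5126401 + 384240√178
(1601+120√178)^3 = 16414734401 + 1230336360√178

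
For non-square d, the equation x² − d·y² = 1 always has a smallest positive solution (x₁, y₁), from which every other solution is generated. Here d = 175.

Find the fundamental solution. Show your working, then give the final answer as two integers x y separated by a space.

√175 = [13; 4,2,1,2,4,26, …], period ℓ=6 (even) → k=5
a_0=13:  p_0=13·1+0=13,  q_0=13·0+1=1
a_1=4:  p_1=4·13+1=53,  q_1=4·1+0=4
a_2=2:  p_2=2·53+13=119,  q_2=2·4+1=9
…
a_4=2:  p_4=2·172+119=463,  q_4=2·13+9=35
a_5=4:  p_5=4·463+172=2024,  q_5=4·35+13=153
(x₁, y₁) = (2024, 153);  2024² − 175·153² = 1 ✓

2024 153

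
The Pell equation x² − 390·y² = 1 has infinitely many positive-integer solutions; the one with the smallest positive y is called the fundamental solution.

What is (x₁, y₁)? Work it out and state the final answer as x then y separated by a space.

79 4

d=390: √d = [19; 1,2,1,38] (ℓ=4, even), read p_3/q_3
i=0: a=19 ⇒ p=19, q=1
…
i=2: a=2 ⇒ p=59, q=3
i=3: a=1 ⇒ p=79, q=4
fundamental: x₁=79, y₁=4  (since 6241 − 390·16 = 1)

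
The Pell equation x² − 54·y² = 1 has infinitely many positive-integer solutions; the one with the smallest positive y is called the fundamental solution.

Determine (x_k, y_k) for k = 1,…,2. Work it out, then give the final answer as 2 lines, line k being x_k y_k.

[7; 2,1,6,1,2,14] for √54; ℓ=6 ⇒ convergent index 5
k=0  a_k=7  p_k/q_k = 7/1
k=1  a_k=2  p_k/q_k = 15/2
k=2  a_k=1  p_k/q_k = 22/3
…
k=4  a_k=1  p_k/q_k = 169/23
k=5  a_k=2  p_k/q_k = 485/66
→ (485, 66).  Check: 485²=235225, 54·66²=235224, difference 1.
n=2: (485,66)∘(485,66) = (485·485+54·66·66, 485·66+66·485) = (470449,64020)

485 66
470449 64020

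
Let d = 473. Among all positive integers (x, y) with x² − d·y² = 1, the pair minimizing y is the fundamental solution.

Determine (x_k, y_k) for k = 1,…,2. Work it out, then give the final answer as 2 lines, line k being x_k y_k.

d=473: √d = [21; 1,2,1,42] (ℓ=4, even), read p_3/q_3
a_0=21:  p_0=21·1+0=21,  q_0=21·0+1=1
a_1=1:  p_1=1·21+1=22,  q_1=1·1+0=1
a_2=2:  p_2=2·22+21=65,  q_2=2·1+1=3
a_3=1:  p_3=1·65+22=87,  q_3=1·3+1=4
(x₁, y₁) = (87, 4);  87² − 473·4² = 1 ✓
(87+4√473)^2 = 15137 + 696√473

87 4
15137 696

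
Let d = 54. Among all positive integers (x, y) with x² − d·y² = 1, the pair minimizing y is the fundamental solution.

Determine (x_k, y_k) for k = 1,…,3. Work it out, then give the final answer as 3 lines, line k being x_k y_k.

√54 → a₀=7, period (2,1,6,1,2,14); ℓ=6 even so k=5
step 0: (7, 1)  from 7·(1,0) + (0,1)
…
step 3: (147, 20)  from 6·(22,3) + (15,2)
step 4: (169, 23)  from 1·(147,20) + (22,3)
step 5: (485, 66)  from 2·(169,23) + (147,20)
(x₁, y₁) = (485, 66);  485² − 54·66² = 1 ✓
(x_2, y_2) = (485·485 + 54·66·66, 485·66 + 66·485) = (470449, 64020)
(x_3, y_3) = (485·470449 + 54·66·64020, 485·64020 + 66·470449) = (456335045, 62099334)

485 66
470449 64020
456335045 62099334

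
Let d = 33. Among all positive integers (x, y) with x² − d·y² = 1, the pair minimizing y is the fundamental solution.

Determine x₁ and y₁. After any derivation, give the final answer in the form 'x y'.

[5; 1,2,1,10] for √33; ℓ=4 ⇒ convergent index 3
a_0=5:  p_0=5·1+0=5,  q_0=5·0+1=1
a_1=1:  p_1=1·5+1=6,  q_1=1·1+0=1
a_2=2:  p_2=2·6+5=17,  q_2=2·1+1=3
a_3=1:  p_3=1·17+6=23,  q_3=1·3+1=4
fundamental: x₁=23, y₁=4  (since 529 − 33·16 = 1)

23 4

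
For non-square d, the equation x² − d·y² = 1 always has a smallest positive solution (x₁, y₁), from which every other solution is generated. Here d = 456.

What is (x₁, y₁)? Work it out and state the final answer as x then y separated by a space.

[21; 2,1,4,1,2,42] for √456; ℓ=6 ⇒ convergent index 5
k=0  a_k=21  p_k/q_k = 21/1
k=1  a_k=2  p_k/q_k = 43/2
…
k=4  a_k=1  p_k/q_k = 363/17
k=5  a_k=2  p_k/q_k = 1025/48
(x₁, y₁) = (1025, 48);  1025² − 456·48² = 1 ✓

1025 48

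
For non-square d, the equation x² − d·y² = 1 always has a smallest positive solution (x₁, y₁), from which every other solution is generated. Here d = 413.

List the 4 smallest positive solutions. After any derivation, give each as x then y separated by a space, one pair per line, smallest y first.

√413 → a₀=20, period (3,9,1,4,1,9,3,40); ℓ=8 even so k=7
a_0=20:  p_0=20·1+0=20,  q_0=20·0+1=1
…
a_4=4:  p_4=4·630+569=3089,  q_4=4·31+28=152
…
a_6=9:  p_6=9·3719+3089=36560,  q_6=9·183+152=1799
a_7=3:  p_7=3·36560+3719=113399,  q_7=3·1799+183=5580
fundamental: x₁=113399, y₁=5580  (since 12859333201 − 413·31136400 = 1)
n=2: (113399,5580)∘(113399,5580) = (113399·113399+413·5580·5580, 113399·5580+5580·113399) = (25718666401,1265532840)
n=3: (25718666401,1265532840)∘(113399,5580) = (113399·25718666401+413·5580·1265532840, 113399·1265532840+5580·25718666401) = (5832942102300599,287020317040740)
n=4: (5832942102300599,287020317040740)∘(113399,5580) = (113399·5832942102300599+413·5580·287020317040740, 113399·287020317040740+5580·5832942102300599) = (1322899602891852585601,65095633862940217680)

113399 5580
25718666401 1265532840
5832942102300599 287020317040740
1322899602891852585601 65095633862940217680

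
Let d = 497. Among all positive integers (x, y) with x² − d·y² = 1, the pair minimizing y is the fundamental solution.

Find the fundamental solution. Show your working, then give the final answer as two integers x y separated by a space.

√497 = [22; 3,2,2,5,6,5,2,2,3,44, …], period ℓ=10 (even) → k=9
step 0: (22, 1)  from 22·(1,0) + (0,1)
…
step 3: (379, 17)  from 2·(156,7) + (67,3)
…
step 8: (352750, 15823)  from 2·(143637,6443) + (65476,2937)
step 9: (1201887, 53912)  from 3·(352750,15823) + (143637,6443)
→ (1201887, 53912).  Check: 1201887²=1444532360769, 497·53912²=1444532360768, difference 1.

1201887 53912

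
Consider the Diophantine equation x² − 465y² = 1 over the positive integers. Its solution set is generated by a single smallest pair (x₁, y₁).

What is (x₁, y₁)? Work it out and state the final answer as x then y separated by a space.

15871 736

√465 = [21; 1,1,3,2,2,2,3,1,1,42, …], period ℓ=10 (even) → k=9
k=0  a_k=21  p_k/q_k = 21/1
k=1  a_k=1  p_k/q_k = 22/1
k=2  a_k=1  p_k/q_k = 43/2
k=3  a_k=3  p_k/q_k = 151/7
k=4  a_k=2  p_k/q_k = 345/16
k=5  a_k=2  p_k/q_k = 841/39
k=6  a_k=2  p_k/q_k = 2027/94
k=7  a_k=3  p_k/q_k = 6922/321
k=8  a_k=1  p_k/q_k = 8949/415
k=9  a_k=1  p_k/q_k = 15871/736
(x₁, y₁) = (15871, 736);  15871² − 465·736² = 1 ✓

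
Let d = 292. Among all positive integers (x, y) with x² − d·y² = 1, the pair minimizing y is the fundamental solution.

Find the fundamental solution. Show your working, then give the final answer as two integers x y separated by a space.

2281249 133500

√292 → a₀=17, period (11,2,1,3,8,3,1,2,11,34); ℓ=10 even so k=9
i=0: a=17 ⇒ p=17, q=1
i=1: a=11 ⇒ p=188, q=11
i=2: a=2 ⇒ p=393, q=23
i=3: a=1 ⇒ p=581, q=34
i=4: a=3 ⇒ p=2136, q=125
i=5: a=8 ⇒ p=17669, q=1034
i=6: a=3 ⇒ p=55143, q=3227
…
i=8: a=2 ⇒ p=200767, q=11749
i=9: a=11 ⇒ p=2281249, q=133500
→ (2281249, 133500).  Check: 2281249²=5204097000001, 292·133500²=5204097000000, difference 1.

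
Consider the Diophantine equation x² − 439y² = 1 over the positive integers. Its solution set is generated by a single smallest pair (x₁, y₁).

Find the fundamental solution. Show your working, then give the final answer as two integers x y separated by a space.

440 21

d=439: √d = [20; 1,19,1,40] (ℓ=4, even), read p_3/q_3
k=0  a_k=20  p_k/q_k = 20/1
…
k=2  a_k=19  p_k/q_k = 419/20
k=3  a_k=1  p_k/q_k = 440/21
→ (440, 21).  Check: 440²=193600, 439·21²=193599, difference 1.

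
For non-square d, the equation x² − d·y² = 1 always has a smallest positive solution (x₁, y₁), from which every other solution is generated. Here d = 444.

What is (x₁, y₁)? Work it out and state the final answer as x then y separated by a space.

295 14

d=444: √d = [21; 14,42] (ℓ=2, even), read p_1/q_1
i=0: a=21 ⇒ p=21, q=1
i=1: a=14 ⇒ p=295, q=14
fundamental: x₁=295, y₁=14  (since 87025 − 444·196 = 1)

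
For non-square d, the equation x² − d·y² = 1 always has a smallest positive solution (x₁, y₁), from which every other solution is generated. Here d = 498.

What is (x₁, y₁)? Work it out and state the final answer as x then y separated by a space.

d=498: √d = [22; 3,6,22,6,3,44] (ℓ=6, even), read p_5/q_5
a_0=22:  p_0=22·1+0=22,  q_0=22·0+1=1
a_1=3:  p_1=3·22+1=67,  q_1=3·1+0=3
a_2=6:  p_2=6·67+22=424,  q_2=6·3+1=19
a_3=22:  p_3=22·424+67=9395,  q_3=22·19+3=421
a_4=6:  p_4=6·9395+424=56794,  q_4=6·421+19=2545
a_5=3:  p_5=3·56794+9395=179777,  q_5=3·2545+421=8056
(x₁, y₁) = (179777, 8056);  179777² − 498·8056² = 1 ✓

179777 8056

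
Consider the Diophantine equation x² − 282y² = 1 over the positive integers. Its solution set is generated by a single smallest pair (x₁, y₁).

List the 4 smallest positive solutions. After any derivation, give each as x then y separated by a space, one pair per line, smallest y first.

√282 = [16; 1,3,1,4,1,3,1,32, …], period ℓ=8 (even) → k=7
a_0=16:  p_0=16·1+0=16,  q_0=16·0+1=1
a_1=1:  p_1=1·16+1=17,  q_1=1·1+0=1
…
a_3=1:  p_3=1·67+17=84,  q_3=1·4+1=5
a_4=4:  p_4=4·84+67=403,  q_4=4·5+4=24
a_5=1:  p_5=1·403+84=487,  q_5=1·24+5=29
a_6=3:  p_6=3·487+403=1864,  q_6=3·29+24=111
a_7=1:  p_7=1·1864+487=2351,  q_7=1·111+29=140
fundamental: x₁=2351, y₁=140  (since 5527201 − 282·19600 = 1)
(x_2, y_2) = (2351·2351 + 282·140·140, 2351·140 + 140·2351) = (11054401, 658280)
(x_3, y_3) = (2351·11054401 + 282·140·658280, 2351·658280 + 140·11054401) = (51977791151, 3095232420)
(x_4, y_4) = (2351·51977791151 + 282·140·3095232420, 2351·3095232420 + 140·51977791151) = (244399562937601, 14553782180560)

2351 140
11054401 658280
51977791151 3095232420
244399562937601 14553782180560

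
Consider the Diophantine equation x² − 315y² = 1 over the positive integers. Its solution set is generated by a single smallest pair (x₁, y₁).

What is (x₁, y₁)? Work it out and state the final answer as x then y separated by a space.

d=315: √d = [17; 1,2,1,34] (ℓ=4, even), read p_3/q_3
k=0  a_k=17  p_k/q_k = 17/1
k=1  a_k=1  p_k/q_k = 18/1
k=2  a_k=2  p_k/q_k = 53/3
k=3  a_k=1  p_k/q_k = 71/4
fundamental: x₁=71, y₁=4  (since 5041 − 315·16 = 1)

71 4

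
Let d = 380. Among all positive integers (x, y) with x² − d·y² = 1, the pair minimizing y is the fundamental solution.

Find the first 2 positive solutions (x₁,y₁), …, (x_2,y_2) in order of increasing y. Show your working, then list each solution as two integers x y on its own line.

d=380: √d = [19; 2,38] (ℓ=2, even), read p_1/q_1
k=0  a_k=19  p_k/q_k = 19/1
k=1  a_k=2  p_k/q_k = 39/2
fundamental: x₁=39, y₁=2  (since 1521 − 380·4 = 1)
k=2:  x_2 = 39·39+380·2·2 = 3041,  y_2 = 39·2+2·39 = 156

39 2
3041 156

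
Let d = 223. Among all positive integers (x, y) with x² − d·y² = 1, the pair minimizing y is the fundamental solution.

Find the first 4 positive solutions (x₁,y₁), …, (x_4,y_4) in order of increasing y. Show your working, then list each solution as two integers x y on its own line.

224 15
100351 6720
44957024 3010545
20140646401 1348717440

[14; 1,13,1,28] for √223; ℓ=4 ⇒ convergent index 3
a_0=14:  p_0=14·1+0=14,  q_0=14·0+1=1
…
a_2=13:  p_2=13·15+14=209,  q_2=13·1+1=14
a_3=1:  p_3=1·209+15=224,  q_3=1·14+1=15
fundamental: x₁=224, y₁=15  (since 50176 − 223·225 = 1)
(x_2, y_2) = (224·224 + 223·15·15, 224·15 + 15·224) = (100351, 6720)
(x_3, y_3) = (224·100351 + 223·15·6720, 224·6720 + 15·100351) = (44957024, 3010545)
(x_4, y_4) = (224·44957024 + 223·15·3010545, 224·3010545 + 15·44957024) = (20140646401, 1348717440)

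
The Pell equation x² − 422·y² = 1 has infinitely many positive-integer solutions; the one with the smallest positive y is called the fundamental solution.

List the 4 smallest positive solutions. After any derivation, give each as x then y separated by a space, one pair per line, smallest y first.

√422 = [20; 1,1,5,2,1,…,1,1,40, …], period ℓ=14 (even) → k=13
step 0: (20, 1)  from 20·(1,0) + (0,1)
…
step 5: (719, 35)  from 1·(493,24) + (226,11)
…
step 8: (163807, 7974)  from 3·(53719,2615) + (2650,129)
…
step 12: (3810680, 185501)  from 1·(3211821,156349) + (598859,29152)
step 13: (7022501, 341850)  from 1·(3810680,185501) + (3211821,156349)
(x₁, y₁) = (7022501, 341850);  7022501² − 422·341850² = 1 ✓
(x_2, y_2) = (7022501·7022501 + 422·341850·341850, 7022501·341850 + 341850·7022501) = (98631040590001, 4801283933700)
(x_3, y_3) = (7022501·98631040590001 + 422·341850·4801283933700, 7022501·4801283933700 + 341850·98631040590001) = (1385273162348638202501, 67434042451384025550)
(x_4, y_4) = (7022501·1385273162348638202501 + 422·341850·67434042451384025550, 7022501·67434042451384025550 + 341850·1385273162348638202501) = (19456164335732849620362360001, 947111261097768740333867400)

7022501 341850
98631040590001 4801283933700
1385273162348638202501 67434042451384025550
19456164335732849620362360001 947111261097768740333867400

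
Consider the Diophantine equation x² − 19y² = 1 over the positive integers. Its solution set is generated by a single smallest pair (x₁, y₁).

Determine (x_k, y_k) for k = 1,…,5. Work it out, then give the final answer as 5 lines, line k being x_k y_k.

170 39
57799 13260
19651490 4508361
6681448801 1532829480
2271672940850 521157514839

d=19: √d = [4; 2,1,3,1,2,8] (ℓ=6, even), read p_5/q_5
k=0  a_k=4  p_k/q_k = 4/1
…
k=2  a_k=1  p_k/q_k = 13/3
…
k=4  a_k=1  p_k/q_k = 61/14
k=5  a_k=2  p_k/q_k = 170/39
(x₁, y₁) = (170, 39);  170² − 19·39² = 1 ✓
k=2:  x_2 = 170·170+19·39·39 = 57799,  y_2 = 170·39+39·170 = 13260
k=3:  x_3 = 170·57799+19·39·13260 = 19651490,  y_3 = 170·13260+39·57799 = 4508361
k=4:  x_4 = 170·19651490+19·39·4508361 = 6681448801,  y_4 = 170·4508361+39·19651490 = 1532829480
k=5:  x_5 = 170·6681448801+19·39·1532829480 = 2271672940850,  y_5 = 170·1532829480+39·6681448801 = 521157514839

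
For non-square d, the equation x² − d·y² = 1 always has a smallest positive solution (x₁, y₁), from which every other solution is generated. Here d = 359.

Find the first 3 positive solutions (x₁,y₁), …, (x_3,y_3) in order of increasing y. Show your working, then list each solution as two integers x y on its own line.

360 19
259199 13680
186622920 9849581

√359 = [18; 1,17,1,36, …], period ℓ=4 (even) → k=3
a_0=18:  p_0=18·1+0=18,  q_0=18·0+1=1
…
a_2=17:  p_2=17·19+18=341,  q_2=17·1+1=18
a_3=1:  p_3=1·341+19=360,  q_3=1·18+1=19
(x₁, y₁) = (360, 19);  360² − 359·19² = 1 ✓
(360+19√359)^2 = 259199 + 13680√359
(360+19√359)^3 = 186622920 + 9849581√359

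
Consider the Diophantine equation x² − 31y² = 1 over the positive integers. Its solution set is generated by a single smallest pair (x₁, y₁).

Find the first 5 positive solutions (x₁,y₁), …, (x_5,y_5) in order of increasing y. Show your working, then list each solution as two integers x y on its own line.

[5; 1,1,3,5,3,1,1,10] for √31; ℓ=8 ⇒ convergent index 7
step 0: (5, 1)  from 5·(1,0) + (0,1)
step 1: (6, 1)  from 1·(5,1) + (1,0)
…
step 3: (39, 7)  from 3·(11,2) + (6,1)
step 4: (206, 37)  from 5·(39,7) + (11,2)
…
step 6: (863, 155)  from 1·(657,118) + (206,37)
step 7: (1520, 273)  from 1·(863,155) + (657,118)
→ (1520, 273).  Check: 1520²=2310400, 31·273²=2310399, difference 1.
n=2: (1520,273)∘(1520,273) = (1520·1520+31·273·273, 1520·273+273·1520) = (4620799,829920)
n=3: (4620799,829920)∘(1520,273) = (1520·4620799+31·273·829920, 1520·829920+273·4620799) = (14047227440,2522956527)
n=4: (14047227440,2522956527)∘(1520,273) = (1520·14047227440+31·273·2522956527, 1520·2522956527+273·14047227440) = (42703566796801,7669787012160)
n=5: (42703566796801,7669787012160)∘(1520,273) = (1520·42703566796801+31·273·7669787012160, 1520·7669787012160+273·42703566796801) = (129818829015047600,23316149994009873)

1520 273
4620799 829920
14047227440 2522956527
42703566796801 7669787012160
129818829015047600 23316149994009873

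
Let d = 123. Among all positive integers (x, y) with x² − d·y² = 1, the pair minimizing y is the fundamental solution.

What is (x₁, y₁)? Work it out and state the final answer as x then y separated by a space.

[11; 11,22] for √123; ℓ=2 ⇒ convergent index 1
step 0: (11, 1)  from 11·(1,0) + (0,1)
step 1: (122, 11)  from 11·(11,1) + (1,0)
fundamental: x₁=122, y₁=11  (since 14884 − 123·121 = 1)

122 11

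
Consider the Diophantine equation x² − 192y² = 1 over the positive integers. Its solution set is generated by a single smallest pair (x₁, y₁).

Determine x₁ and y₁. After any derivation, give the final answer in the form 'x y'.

97 7

[13; 1,5,1,26] for √192; ℓ=4 ⇒ convergent index 3
i=0: a=13 ⇒ p=13, q=1
…
i=2: a=5 ⇒ p=83, q=6
i=3: a=1 ⇒ p=97, q=7
(x₁, y₁) = (97, 7);  97² − 192·7² = 1 ✓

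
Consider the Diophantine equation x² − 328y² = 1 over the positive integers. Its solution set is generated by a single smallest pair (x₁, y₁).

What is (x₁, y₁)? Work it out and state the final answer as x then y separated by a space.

d=328: √d = [18; 9,36] (ℓ=2, even), read p_1/q_1
step 0: (18, 1)  from 18·(1,0) + (0,1)
step 1: (163, 9)  from 9·(18,1) + (1,0)
fundamental: x₁=163, y₁=9  (since 26569 − 328·81 = 1)

163 9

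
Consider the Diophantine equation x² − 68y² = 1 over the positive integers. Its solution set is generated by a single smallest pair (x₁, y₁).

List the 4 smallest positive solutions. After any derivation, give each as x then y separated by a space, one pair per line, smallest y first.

33 4
2177 264
143649 17420
9478657 1149456

d=68: √d = [8; 4,16] (ℓ=2, even), read p_1/q_1
step 0: (8, 1)  from 8·(1,0) + (0,1)
step 1: (33, 4)  from 4·(8,1) + (1,0)
fundamental: x₁=33, y₁=4  (since 1089 − 68·16 = 1)
(33+4√68)^2 = 2177 + 264√68
(33+4√68)^3 = 143649 + 17420√68
(33+4√68)^4 = 9478657 + 1149456√68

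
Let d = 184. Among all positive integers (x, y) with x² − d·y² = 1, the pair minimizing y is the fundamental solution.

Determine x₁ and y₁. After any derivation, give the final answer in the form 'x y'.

√184 = [13; 1,1,3,2,1,2,1,2,3,1,1,26, …], period ℓ=12 (even) → k=11
step 0: (13, 1)  from 13·(1,0) + (0,1)
…
step 2: (27, 2)  from 1·(14,1) + (13,1)
…
step 10: (13741, 1013)  from 1·(10594,781) + (3147,232)
step 11: (24335, 1794)  from 1·(13741,1013) + (10594,781)
fundamental: x₁=24335, y₁=1794  (since 592192225 − 184·3218436 = 1)

24335 1794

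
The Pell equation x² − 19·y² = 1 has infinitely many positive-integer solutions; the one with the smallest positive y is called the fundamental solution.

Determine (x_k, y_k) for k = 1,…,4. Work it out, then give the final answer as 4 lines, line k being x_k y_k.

170 39
57799 13260
19651490 4508361
6681448801 1532829480

√19 = [4; 2,1,3,1,2,8, …], period ℓ=6 (even) → k=5
i=0: a=4 ⇒ p=4, q=1
i=1: a=2 ⇒ p=9, q=2
i=2: a=1 ⇒ p=13, q=3
…
i=4: a=1 ⇒ p=61, q=14
i=5: a=2 ⇒ p=170, q=39
(x₁, y₁) = (170, 39);  170² − 19·39² = 1 ✓
(x_2, y_2) = (170·170 + 19·39·39, 170·39 + 39·170) = (57799, 13260)
(x_3, y_3) = (170·57799 + 19·39·13260, 170·13260 + 39·57799) = (19651490, 4508361)
(x_4, y_4) = (170·19651490 + 19·39·4508361, 170·4508361 + 39·19651490) = (6681448801, 1532829480)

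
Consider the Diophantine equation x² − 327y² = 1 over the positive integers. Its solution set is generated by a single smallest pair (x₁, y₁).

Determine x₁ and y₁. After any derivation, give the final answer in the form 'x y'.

217 12

d=327: √d = [18; 12,36] (ℓ=2, even), read p_1/q_1
i=0: a=18 ⇒ p=18, q=1
i=1: a=12 ⇒ p=217, q=12
(x₁, y₁) = (217, 12);  217² − 327·12² = 1 ✓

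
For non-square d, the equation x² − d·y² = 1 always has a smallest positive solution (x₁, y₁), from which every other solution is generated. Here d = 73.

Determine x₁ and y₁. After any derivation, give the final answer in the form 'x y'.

2281249 267000

√73 = [8; 1,1,5,5,1,1,16, …], period ℓ=7 (odd) → k=13
k=0  a_k=8  p_k/q_k = 8/1
…
k=3  a_k=5  p_k/q_k = 94/11
…
k=6  a_k=1  p_k/q_k = 1068/125
k=7  a_k=16  p_k/q_k = 17669/2068
…
k=12  a_k=1  p_k/q_k = 1241008/145249
k=13  a_k=1  p_k/q_k = 2281249/267000
→ (2281249, 267000).  Check: 2281249²=5204097000001, 73·267000²=5204097000000, difference 1.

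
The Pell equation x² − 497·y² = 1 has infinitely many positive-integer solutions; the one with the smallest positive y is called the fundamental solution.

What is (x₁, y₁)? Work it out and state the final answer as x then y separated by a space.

1201887 53912

√497 = [22; 3,2,2,5,6,5,2,2,3,44, …], period ℓ=10 (even) → k=9
k=0  a_k=22  p_k/q_k = 22/1
k=1  a_k=3  p_k/q_k = 67/3
k=2  a_k=2  p_k/q_k = 156/7
…
k=4  a_k=5  p_k/q_k = 2051/92
k=5  a_k=6  p_k/q_k = 12685/569
…
k=7  a_k=2  p_k/q_k = 143637/6443
k=8  a_k=2  p_k/q_k = 352750/15823
k=9  a_k=3  p_k/q_k = 1201887/53912
fundamental: x₁=1201887, y₁=53912  (since 1444532360769 − 497·2906503744 = 1)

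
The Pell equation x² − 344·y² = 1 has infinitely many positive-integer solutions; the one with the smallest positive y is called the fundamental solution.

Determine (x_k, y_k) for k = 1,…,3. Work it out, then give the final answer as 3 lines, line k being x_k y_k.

10405 561
216528049 11674410
4505948689285 242944471539

√344 → a₀=18, period (1,1,4,1,3,1,4,1,1,36); ℓ=10 even so k=9
k=0  a_k=18  p_k/q_k = 18/1
…
k=4  a_k=1  p_k/q_k = 204/11
k=5  a_k=3  p_k/q_k = 779/42
…
k=7  a_k=4  p_k/q_k = 4711/254
k=8  a_k=1  p_k/q_k = 5694/307
k=9  a_k=1  p_k/q_k = 10405/561
(x₁, y₁) = (10405, 561);  10405² − 344·561² = 1 ✓
(x_2, y_2) = (10405·10405 + 344·561·561, 10405·561 + 561·10405) = (216528049, 11674410)
(x_3, y_3) = (10405·216528049 + 344·561·11674410, 10405·11674410 + 561·216528049) = (4505948689285, 242944471539)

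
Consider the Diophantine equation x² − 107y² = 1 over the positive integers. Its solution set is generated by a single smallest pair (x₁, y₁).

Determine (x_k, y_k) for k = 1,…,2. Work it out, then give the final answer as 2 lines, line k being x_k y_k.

962 93
1850887 178932

√107 → a₀=10, period (2,1,9,1,2,20); ℓ=6 even so k=5
step 0: (10, 1)  from 10·(1,0) + (0,1)
step 1: (21, 2)  from 2·(10,1) + (1,0)
…
step 4: (331, 32)  from 1·(300,29) + (31,3)
step 5: (962, 93)  from 2·(331,32) + (300,29)
→ (962, 93).  Check: 962²=925444, 107·93²=925443, difference 1.
(962+93√107)^2 = 1850887 + 178932√107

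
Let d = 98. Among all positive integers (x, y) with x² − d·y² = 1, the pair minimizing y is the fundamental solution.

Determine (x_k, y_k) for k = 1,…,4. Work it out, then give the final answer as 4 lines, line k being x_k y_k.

99 10
19601 1980
3880899 392030
768398401 77619960

√98 = [9; 1,8,1,18, …], period ℓ=4 (even) → k=3
i=0: a=9 ⇒ p=9, q=1
…
i=2: a=8 ⇒ p=89, q=9
i=3: a=1 ⇒ p=99, q=10
→ (99, 10).  Check: 99²=9801, 98·10²=9800, difference 1.
(99+10√98)^2 = 19601 + 1980√98
(99+10√98)^3 = 3880899 + 392030√98
(99+10√98)^4 = 768398401 + 77619960√98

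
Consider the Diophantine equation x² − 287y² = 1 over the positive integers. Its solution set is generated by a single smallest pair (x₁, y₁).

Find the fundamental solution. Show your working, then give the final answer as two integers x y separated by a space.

[16; 1,15,1,32] for √287; ℓ=4 ⇒ convergent index 3
i=0: a=16 ⇒ p=16, q=1
i=1: a=1 ⇒ p=17, q=1
i=2: a=15 ⇒ p=271, q=16
i=3: a=1 ⇒ p=288, q=17
→ (288, 17).  Check: 288²=82944, 287·17²=82943, difference 1.

288 17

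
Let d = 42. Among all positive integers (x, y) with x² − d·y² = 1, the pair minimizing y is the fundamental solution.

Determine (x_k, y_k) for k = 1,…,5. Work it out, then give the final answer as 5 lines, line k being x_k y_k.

13 2
337 52
8749 1350
227137 35048
5896813 909898

√42 → a₀=6, period (2,12); ℓ=2 even so k=1
i=0: a=6 ⇒ p=6, q=1
i=1: a=2 ⇒ p=13, q=2
→ (13, 2).  Check: 13²=169, 42·2²=168, difference 1.
(13+2√42)^2 = 337 + 52√42
(13+2√42)^3 = 8749 + 1350√42
(13+2√42)^4 = 227137 + 35048√42
(13+2√42)^5 = 5896813 + 909898√42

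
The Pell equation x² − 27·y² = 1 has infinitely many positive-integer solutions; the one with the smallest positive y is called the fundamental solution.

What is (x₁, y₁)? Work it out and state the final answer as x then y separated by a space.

26 5

d=27: √d = [5; 5,10] (ℓ=2, even), read p_1/q_1
k=0  a_k=5  p_k/q_k = 5/1
k=1  a_k=5  p_k/q_k = 26/5
→ (26, 5).  Check: 26²=676, 27·5²=675, difference 1.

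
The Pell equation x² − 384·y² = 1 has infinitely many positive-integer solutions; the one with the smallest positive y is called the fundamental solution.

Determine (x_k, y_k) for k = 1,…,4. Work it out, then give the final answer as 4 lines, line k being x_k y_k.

4801 245
46099201 2352490
442644523201 22588608735
4250272665676801 216895818720980

d=384: √d = [19; 1,1,2,9,2,1,1,38] (ℓ=8, even), read p_7/q_7
i=0: a=19 ⇒ p=19, q=1
i=1: a=1 ⇒ p=20, q=1
i=2: a=1 ⇒ p=39, q=2
i=3: a=2 ⇒ p=98, q=5
i=4: a=9 ⇒ p=921, q=47
i=5: a=2 ⇒ p=1940, q=99
i=6: a=1 ⇒ p=2861, q=146
i=7: a=1 ⇒ p=4801, q=245
fundamental: x₁=4801, y₁=245  (since 23049601 − 384·60025 = 1)
n=2: (4801,245)∘(4801,245) = (4801·4801+384·245·245, 4801·245+245·4801) = (46099201,2352490)
n=3: (46099201,2352490)∘(4801,245) = (4801·46099201+384·245·2352490, 4801·2352490+245·46099201) = (442644523201,22588608735)
n=4: (442644523201,22588608735)∘(4801,245) = (4801·442644523201+384·245·22588608735, 4801·22588608735+245·442644523201) = (4250272665676801,216895818720980)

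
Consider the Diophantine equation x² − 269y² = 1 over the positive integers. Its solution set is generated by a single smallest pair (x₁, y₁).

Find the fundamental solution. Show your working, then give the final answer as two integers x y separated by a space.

√269 → a₀=16, period (2,2,32); ℓ=3 odd so k=5
a_0=16:  p_0=16·1+0=16,  q_0=16·0+1=1
a_1=2:  p_1=2·16+1=33,  q_1=2·1+0=2
…
a_3=32:  p_3=32·82+33=2657,  q_3=32·5+2=162
a_4=2:  p_4=2·2657+82=5396,  q_4=2·162+5=329
a_5=2:  p_5=2·5396+2657=13449,  q_5=2·329+162=820
→ (13449, 820).  Check: 13449²=180875601, 269·820²=180875600, difference 1.

13449 820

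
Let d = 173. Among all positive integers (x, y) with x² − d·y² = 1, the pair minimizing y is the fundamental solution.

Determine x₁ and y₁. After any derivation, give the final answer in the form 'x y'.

d=173: √d = [13; 6,1,1,6,26] (ℓ=5, odd), read p_9/q_9
a_0=13:  p_0=13·1+0=13,  q_0=13·0+1=1
a_1=6:  p_1=6·13+1=79,  q_1=6·1+0=6
a_2=1:  p_2=1·79+13=92,  q_2=1·6+1=7
a_3=1:  p_3=1·92+79=171,  q_3=1·7+6=13
a_4=6:  p_4=6·171+92=1118,  q_4=6·13+7=85
…
a_6=6:  p_6=6·29239+1118=176552,  q_6=6·2223+85=13423
…
a_8=1:  p_8=1·205791+176552=382343,  q_8=1·15646+13423=29069
a_9=6:  p_9=6·382343+205791=2499849,  q_9=6·29069+15646=190060
fundamental: x₁=2499849, y₁=190060  (since 6249245022801 − 173·36122803600 = 1)

2499849 190060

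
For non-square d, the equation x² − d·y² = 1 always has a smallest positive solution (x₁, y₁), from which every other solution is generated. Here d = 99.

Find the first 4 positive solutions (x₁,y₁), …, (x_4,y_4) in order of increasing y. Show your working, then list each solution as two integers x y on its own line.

10 1
199 20
3970 399
79201 7960

√99 = [9; 1,18, …], period ℓ=2 (even) → k=1
step 0: (9, 1)  from 9·(1,0) + (0,1)
step 1: (10, 1)  from 1·(9,1) + (1,0)
(x₁, y₁) = (10, 1);  10² − 99·1² = 1 ✓
k=2:  x_2 = 10·10+99·1·1 = 199,  y_2 = 10·1+1·10 = 20
k=3:  x_3 = 10·199+99·1·20 = 3970,  y_3 = 10·20+1·199 = 399
k=4:  x_4 = 10·3970+99·1·399 = 79201,  y_4 = 10·399+1·3970 = 7960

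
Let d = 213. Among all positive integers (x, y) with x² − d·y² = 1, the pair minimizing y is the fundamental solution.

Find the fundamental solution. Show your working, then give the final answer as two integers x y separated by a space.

194399 13320

d=213: √d = [14; 1,1,2,6,1,8,1,6,2,1,1,28] (ℓ=12, even), read p_11/q_11
i=0: a=14 ⇒ p=14, q=1
i=1: a=1 ⇒ p=15, q=1
i=2: a=1 ⇒ p=29, q=2
i=3: a=2 ⇒ p=73, q=5
i=4: a=6 ⇒ p=467, q=32
i=5: a=1 ⇒ p=540, q=37
i=6: a=8 ⇒ p=4787, q=328
…
i=8: a=6 ⇒ p=36749, q=2518
i=9: a=2 ⇒ p=78825, q=5401
i=10: a=1 ⇒ p=115574, q=7919
i=11: a=1 ⇒ p=194399, q=13320
fundamental: x₁=194399, y₁=13320  (since 37790971201 − 213·177422400 = 1)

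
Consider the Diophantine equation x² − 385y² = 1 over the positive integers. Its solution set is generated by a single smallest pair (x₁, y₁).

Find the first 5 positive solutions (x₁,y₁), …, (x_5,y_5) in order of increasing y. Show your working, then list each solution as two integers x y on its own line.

√385 = [19; 1,1,1,1,1,…,1,1,38, …], period ℓ=16 (even) → k=15
step 0: (19, 1)  from 19·(1,0) + (0,1)
step 1: (20, 1)  from 1·(19,1) + (1,0)
step 2: (39, 2)  from 1·(20,1) + (19,1)
…
step 9: (2747, 140)  from 1·(2021,103) + (726,37)
step 10: (10262, 523)  from 3·(2747,140) + (2021,103)
…
step 14: (59551, 3035)  from 1·(36280,1849) + (23271,1186)
step 15: (95831, 4884)  from 1·(59551,3035) + (36280,1849)
(x₁, y₁) = (95831, 4884);  95831² − 385·4884² = 1 ✓
(x_2, y_2) = (95831·95831 + 385·4884·4884, 95831·4884 + 4884·95831) = (18367161121, 936077208)
(x_3, y_3) = (95831·18367161121 + 385·4884·936077208, 95831·936077208 + 4884·18367161121) = (3520286834677271, 179410429834812)
(x_4, y_4) = (95831·3520286834677271 + 385·4884·179410429834812, 95831·179410429834812 + 4884·3520286834677271) = (674705215289547953281, 34386161802063660336)
(x_5, y_5) = (95831·674705215289547953281 + 385·4884·34386161802063660336, 95831·34386161802063660336 + 4884·674705215289547953281) = (129315350969305052987065751, 6590520543127714837483620)

95831 4884
18367161121 936077208
3520286834677271 179410429834812
674705215289547953281 34386161802063660336
129315350969305052987065751 6590520543127714837483620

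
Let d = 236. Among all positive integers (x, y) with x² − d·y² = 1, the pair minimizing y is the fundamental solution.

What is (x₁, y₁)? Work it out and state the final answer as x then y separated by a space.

[15; 2,1,3,5,1,6,1,5,3,1,2,30] for √236; ℓ=12 ⇒ convergent index 11
a_0=15:  p_0=15·1+0=15,  q_0=15·0+1=1
…
a_2=1:  p_2=1·31+15=46,  q_2=1·2+1=3
a_3=3:  p_3=3·46+31=169,  q_3=3·3+2=11
…
a_5=1:  p_5=1·891+169=1060,  q_5=1·58+11=69
a_6=6:  p_6=6·1060+891=7251,  q_6=6·69+58=472
a_7=1:  p_7=1·7251+1060=8311,  q_7=1·472+69=541
a_8=5:  p_8=5·8311+7251=48806,  q_8=5·541+472=3177
a_9=3:  p_9=3·48806+8311=154729,  q_9=3·3177+541=10072
a_10=1:  p_10=1·154729+48806=203535,  q_10=1·10072+3177=13249
a_11=2:  p_11=2·203535+154729=561799,  q_11=2·13249+10072=36570
→ (561799, 36570).  Check: 561799²=315618116401, 236·36570²=315618116400, difference 1.

561799 36570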